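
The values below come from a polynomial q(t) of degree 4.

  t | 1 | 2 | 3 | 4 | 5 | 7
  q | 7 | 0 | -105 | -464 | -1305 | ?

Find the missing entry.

-5705

The 5 known values determine q uniquely (degree ≤ 4).
Evaluate each Lagrange basis at t = 7:
L_0(7) = (5)·(4)·(3)·(2)/[(-1)·(-2)·(-3)·(-4)] = 5
L_1(7) = (6)·(4)·(3)·(2)/[(1)·(-1)·(-2)·(-3)] = -24
L_2(7) = (6)·(5)·(3)·(2)/[(2)·(1)·(-1)·(-2)] = 45
L_3(7) = (6)·(5)·(4)·(2)/[(3)·(2)·(1)·(-1)] = -40
L_4(7) = (6)·(5)·(4)·(3)/[(4)·(3)·(2)·(1)] = 15
Sum: 7·(5) + 0 + (-105)·(45) + (-464)·(-40) + (-1305)·(15) = -5705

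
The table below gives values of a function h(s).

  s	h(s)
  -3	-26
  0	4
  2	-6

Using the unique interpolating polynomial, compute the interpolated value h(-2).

L_0(-2) = (-2)·(-4)/[(-3)·(-5)] = 8/15
L_1(-2) = (1)·(-4)/[(3)·(-2)] = 2/3
L_2(-2) = (1)·(-2)/[(5)·(2)] = -1/5
Sum: (-26)·(8/15) + 4·(2/3) + (-6)·(-1/5) = -10

-10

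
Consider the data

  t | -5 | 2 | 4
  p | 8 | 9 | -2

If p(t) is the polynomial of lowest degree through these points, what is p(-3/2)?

Evaluate each Lagrange basis at t = -3/2:
L_0(-3/2) = (-7/2)·(-11/2)/[(-7)·(-9)] = 11/36
L_1(-3/2) = (7/2)·(-11/2)/[(7)·(-2)] = 11/8
L_2(-3/2) = (7/2)·(-7/2)/[(9)·(2)] = -49/72
Sum: 8·(11/36) + 9·(11/8) + (-2)·(-49/72) = 1165/72

1165/72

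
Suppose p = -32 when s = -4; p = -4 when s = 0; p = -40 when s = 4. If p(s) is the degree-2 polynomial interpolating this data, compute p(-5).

-49

Evaluate each Lagrange basis at s = -5:
L_0(-5) = (-5)·(-9)/[(-4)·(-8)] = 45/32
L_1(-5) = (-1)·(-9)/[(4)·(-4)] = -9/16
L_2(-5) = (-1)·(-5)/[(8)·(4)] = 5/32
Sum: (-32)·(45/32) + (-4)·(-9/16) + (-40)·(5/32) = -49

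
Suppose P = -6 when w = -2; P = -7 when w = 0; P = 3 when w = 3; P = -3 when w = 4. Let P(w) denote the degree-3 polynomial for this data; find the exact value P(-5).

69

L_0(-5) = (-5)·(-8)·(-9)/[(-2)·(-5)·(-6)] = 6
L_1(-5) = (-3)·(-8)·(-9)/[(2)·(-3)·(-4)] = -9
L_2(-5) = (-3)·(-5)·(-9)/[(5)·(3)·(-1)] = 9
L_3(-5) = (-3)·(-5)·(-8)/[(6)·(4)·(1)] = -5
Sum: (-6)·(6) + (-7)·(-9) + 3·(9) + (-3)·(-5) = 69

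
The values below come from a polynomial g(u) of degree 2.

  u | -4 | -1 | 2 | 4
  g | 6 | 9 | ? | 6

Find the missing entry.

42/5

The 3 known values determine g uniquely (degree ≤ 2).
Evaluate each Lagrange basis at u = 2:
L_0(2) = (3)·(-2)/[(-3)·(-8)] = -1/4
L_1(2) = (6)·(-2)/[(3)·(-5)] = 4/5
L_2(2) = (6)·(3)/[(8)·(5)] = 9/20
Sum: 6·(-1/4) + 9·(4/5) + 6·(9/20) = 42/5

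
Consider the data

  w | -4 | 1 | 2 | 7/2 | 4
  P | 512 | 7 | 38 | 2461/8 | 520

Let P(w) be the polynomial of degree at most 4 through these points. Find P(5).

1259

Evaluate each Lagrange basis at w = 5:
L_0(5) = (4)·(3)·(3/2)·(1)/[(-5)·(-6)·(-15/2)·(-8)] = 1/100
L_1(5) = (9)·(3)·(3/2)·(1)/[(5)·(-1)·(-5/2)·(-3)] = -27/25
L_2(5) = (9)·(4)·(3/2)·(1)/[(6)·(1)·(-3/2)·(-2)] = 3
L_3(5) = (9)·(4)·(3)·(1)/[(15/2)·(5/2)·(3/2)·(-1/2)] = -192/25
L_4(5) = (9)·(4)·(3)·(3/2)/[(8)·(3)·(2)·(1/2)] = 27/4
Sum: 512·(1/100) + 7·(-27/25) + 38·(3) + 2461/8·(-192/25) + 520·(27/4) = 1259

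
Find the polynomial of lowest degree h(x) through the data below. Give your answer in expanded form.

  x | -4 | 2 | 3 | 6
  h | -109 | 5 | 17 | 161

Newton's divided differences:
h[-4,2] = (5 - (-109)) / (2 - (-4)) = 19
h[2,3] = (17 - 5) / (3 - 2) = 12
h[3,6] = (161 - 17) / (6 - 3) = 48
h[-4,2,3] = (12 - 19) / (3 - (-4)) = -1
h[2,3,6] = (48 - 12) / (6 - 2) = 9
h[-4,2,3,6] = (9 - (-1)) / (6 - (-4)) = 1
h(x) = -109 + 19·(x + 4) + (-1)·(x + 4)(x - 2) + 1·(x + 4)(x - 2)(x - 3)
Expanding: h(x) = x^3 - 2x^2 + 3x - 1

h(x) = x^3 - 2x^2 + 3x - 1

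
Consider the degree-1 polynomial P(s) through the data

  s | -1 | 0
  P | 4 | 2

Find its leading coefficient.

The leading coefficient equals the top divided difference P[-1,0].
P[-1,0] = (2 - 4) / (0 - (-1)) = -2

-2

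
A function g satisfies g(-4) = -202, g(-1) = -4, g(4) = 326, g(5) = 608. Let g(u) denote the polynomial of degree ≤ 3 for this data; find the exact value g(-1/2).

Using Newton's divided-difference form:
g[-4,-1] = (-4 - (-202)) / (-1 - (-4)) = 66
g[-1,4] = (326 - (-4)) / (4 - (-1)) = 66
g[4,5] = (608 - 326) / (5 - 4) = 282
g[-4,-1,4] = (66 - 66) / (4 - (-4)) = 0
g[-1,4,5] = (282 - 66) / (5 - (-1)) = 36
g[-4,-1,4,5] = (36 - 0) / (5 - (-4)) = 4
g(-1/2) = -202 + 66·(7/2) + 0·(7/2)·(1/2) + 4·(7/2)·(1/2)·(-9/2) = -5/2

-5/2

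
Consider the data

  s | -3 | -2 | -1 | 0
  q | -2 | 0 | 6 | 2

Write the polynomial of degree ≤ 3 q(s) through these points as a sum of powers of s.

q(s) = -(7/3)s^3 - 12s^2 - (41/3)s + 2

Build the Lagrange basis polynomials:
L_0(s) = (s + 2)(s + 1)s / [-6] = -(1/6)s^3 - (1/2)s^2 - (1/3)s
L_1(s) = (s + 3)(s + 1)s / [2] = (1/2)s^3 + 2s^2 + (3/2)s
L_2(s) = (s + 3)(s + 2)s / [-2] = -(1/2)s^3 - (5/2)s^2 - 3s
L_3(s) = (s + 3)(s + 2)(s + 1) / [6] = (1/6)s^3 + s^2 + (11/6)s + 1
q(s) = (-2)·L_0 + 0·L_1 + 6·L_2 + 2·L_3
  (-2)·L_0(s) = (1/3)s^3 + s^2 + (2/3)s
  0·L_1(s) = 0
  6·L_2(s) = -3s^3 - 15s^2 - 18s
  2·L_3(s) = (1/3)s^3 + 2s^2 + (11/3)s + 2
Adding term by term: -(7/3)s^3 - 12s^2 - (41/3)s + 2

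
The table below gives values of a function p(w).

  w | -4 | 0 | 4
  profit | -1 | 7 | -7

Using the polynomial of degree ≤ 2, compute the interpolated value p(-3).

Using Newton's divided-difference form:
p[-4,0] = (7 - (-1)) / (0 - (-4)) = 2
p[0,4] = (-7 - 7) / (4 - 0) = -7/2
p[-4,0,4] = (-7/2 - 2) / (4 - (-4)) = -11/16
p(-3) = -1 + 2·(1) + (-11/16)·(1)·(-3) = 49/16

49/16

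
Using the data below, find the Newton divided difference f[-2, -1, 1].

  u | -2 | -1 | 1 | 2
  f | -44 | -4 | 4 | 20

-12

f[-2,-1] = (-4 - (-44)) / (-1 - (-2)) = 40
f[-1,1] = (4 - (-4)) / (1 - (-1)) = 4
f[-2,-1,1] = (4 - 40) / (1 - (-2)) = -12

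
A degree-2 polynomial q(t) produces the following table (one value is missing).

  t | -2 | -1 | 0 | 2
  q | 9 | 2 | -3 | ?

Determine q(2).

The 3 known values determine q uniquely (degree ≤ 2).
Evaluate each Lagrange basis at t = 2:
L_0(2) = (3)·(2)/[(-1)·(-2)] = 3
L_1(2) = (4)·(2)/[(1)·(-1)] = -8
L_2(2) = (4)·(3)/[(2)·(1)] = 6
Sum: 9·(3) + 2·(-8) + (-3)·(6) = -7

-7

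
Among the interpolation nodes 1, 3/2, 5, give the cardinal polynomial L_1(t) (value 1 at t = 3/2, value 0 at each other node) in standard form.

L_1(t) = (t - 1)(t - 5) / [(1/2)·(-7/2)]
       = (t^2 - 6t + 5) / (-7/4)

L_1(t) = -(4/7)t^2 + (24/7)t - 20/7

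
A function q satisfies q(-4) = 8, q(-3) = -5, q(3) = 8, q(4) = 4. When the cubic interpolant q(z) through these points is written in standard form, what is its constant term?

L_0(z) = (z + 3)(z - 3)(z - 4) / [-56] = -(1/56)z^3 + (1/14)z^2 + (9/56)z - 9/14
L_1(z) = (z + 4)(z - 3)(z - 4) / [42] = (1/42)z^3 - (1/14)z^2 - (8/21)z + 8/7
L_2(z) = (z + 4)(z + 3)(z - 4) / [-42] = -(1/42)z^3 - (1/14)z^2 + (8/21)z + 8/7
L_3(z) = (z + 4)(z + 3)(z - 3) / [56] = (1/56)z^3 + (1/14)z^2 - (9/56)z - 9/14
q(z) = 8·L_0 + (-5)·L_1 + 8·L_2 + 4·L_3
Only the constant term is needed; take it from each L_i and combine:
8·(-9/14) + (-5)·(8/7) + 8·(8/7) + 4·(-9/14) = -30/7

-30/7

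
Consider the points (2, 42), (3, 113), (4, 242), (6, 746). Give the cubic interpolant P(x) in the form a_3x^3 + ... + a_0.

Build the Lagrange basis polynomials:
L_0(x) = (x - 3)(x - 4)(x - 6) / [-8] = -(1/8)x^3 + (13/8)x^2 - (27/4)x + 9
L_1(x) = (x - 2)(x - 4)(x - 6) / [3] = (1/3)x^3 - 4x^2 + (44/3)x - 16
L_2(x) = (x - 2)(x - 3)(x - 6) / [-4] = -(1/4)x^3 + (11/4)x^2 - 9x + 9
L_3(x) = (x - 2)(x - 3)(x - 4) / [24] = (1/24)x^3 - (3/8)x^2 + (13/12)x - 1
P(x) = 42·L_0 + 113·L_1 + 242·L_2 + 746·L_3
  42·L_0(x) = -(21/4)x^3 + (273/4)x^2 - (567/2)x + 378
  113·L_1(x) = (113/3)x^3 - 452x^2 + (4972/3)x - 1808
  242·L_2(x) = -(121/2)x^3 + (1331/2)x^2 - 2178x + 2178
  746·L_3(x) = (373/12)x^3 - (1119/4)x^2 + (4849/6)x - 746
Adding term by term: 3x^3 + 2x^2 + 4x + 2

P(x) = 3x^3 + 2x^2 + 4x + 2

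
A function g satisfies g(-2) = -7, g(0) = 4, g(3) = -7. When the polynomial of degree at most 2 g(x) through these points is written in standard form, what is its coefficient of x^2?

Build the Lagrange basis polynomials:
L_0(x) = x(x - 3) / [10] = (1/10)x^2 - (3/10)x
L_1(x) = (x + 2)(x - 3) / [-6] = -(1/6)x^2 + (1/6)x + 1
L_2(x) = (x + 2)x / [15] = (1/15)x^2 + (2/15)x
g(x) = (-7)·L_0 + 4·L_1 + (-7)·L_2
Only the coefficient of x^2 is needed; take it from each L_i and combine:
(-7)·(1/10) + 4·(-1/6) + (-7)·(1/15) = -11/6

-11/6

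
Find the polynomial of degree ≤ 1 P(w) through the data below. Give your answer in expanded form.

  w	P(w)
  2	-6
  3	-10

P(w) = -4w + 2

Build the Lagrange basis polynomials:
L_0(w) = (w - 3) / [-1] = -w + 3
L_1(w) = (w - 2) / [1] = w - 2
P(w) = (-6)·L_0 + (-10)·L_1
  (-6)·L_0(w) = 6w - 18
  (-10)·L_1(w) = -10w + 20
Adding term by term: -4w + 2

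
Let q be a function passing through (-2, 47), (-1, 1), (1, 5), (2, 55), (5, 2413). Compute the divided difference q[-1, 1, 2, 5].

28

q[-1,1] = (5 - 1) / (1 - (-1)) = 2
q[1,2] = (55 - 5) / (2 - 1) = 50
q[2,5] = (2413 - 55) / (5 - 2) = 786
q[-1,1,2] = (50 - 2) / (2 - (-1)) = 16
q[1,2,5] = (786 - 50) / (5 - 1) = 184
q[-1,1,2,5] = (184 - 16) / (5 - (-1)) = 28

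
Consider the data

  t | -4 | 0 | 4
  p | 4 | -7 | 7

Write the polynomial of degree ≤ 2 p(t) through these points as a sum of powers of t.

p(t) = (25/32)t^2 + (3/8)t - 7

Build the Lagrange basis polynomials:
L_0(t) = t(t - 4) / [32] = (1/32)t^2 - (1/8)t
L_1(t) = (t + 4)(t - 4) / [-16] = -(1/16)t^2 + 1
L_2(t) = (t + 4)t / [32] = (1/32)t^2 + (1/8)t
p(t) = 4·L_0 + (-7)·L_1 + 7·L_2
  4·L_0(t) = (1/8)t^2 - (1/2)t
  (-7)·L_1(t) = (7/16)t^2 - 7
  7·L_2(t) = (7/32)t^2 + (7/8)t
Adding term by term: (25/32)t^2 + (3/8)t - 7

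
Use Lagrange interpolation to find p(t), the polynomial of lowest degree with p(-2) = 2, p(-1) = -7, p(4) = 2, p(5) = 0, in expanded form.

L_0(t) = (t + 1)(t - 4)(t - 5) / [-42] = -(1/42)t^3 + (4/21)t^2 - (11/42)t - 10/21
L_1(t) = (t + 2)(t - 4)(t - 5) / [30] = (1/30)t^3 - (7/30)t^2 + (1/15)t + 4/3
L_2(t) = (t + 2)(t + 1)(t - 5) / [-30] = -(1/30)t^3 + (1/15)t^2 + (13/30)t + 1/3
L_3(t) = (t + 2)(t + 1)(t - 4) / [42] = (1/42)t^3 - (1/42)t^2 - (5/21)t - 4/21
p(t) = 2·L_0 + (-7)·L_1 + 2·L_2 + 0·L_3
  2·L_0(t) = -(1/21)t^3 + (8/21)t^2 - (11/21)t - 20/21
  (-7)·L_1(t) = -(7/30)t^3 + (49/30)t^2 - (7/15)t - 28/3
  2·L_2(t) = -(1/15)t^3 + (2/15)t^2 + (13/15)t + 2/3
  0·L_3(t) = 0
Adding term by term: -(73/210)t^3 + (451/210)t^2 - (13/105)t - 202/21

p(t) = -(73/210)t^3 + (451/210)t^2 - (13/105)t - 202/21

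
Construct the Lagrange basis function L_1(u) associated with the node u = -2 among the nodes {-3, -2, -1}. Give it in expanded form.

L_1(u) = (u + 3)(u + 1) / [(1)·(-1)]
       = (u^2 + 4u + 3) / (-1)

L_1(u) = -u^2 - 4u - 3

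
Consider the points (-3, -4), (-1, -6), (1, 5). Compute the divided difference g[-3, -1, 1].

g[-3,-1] = (-6 - (-4)) / (-1 - (-3)) = -1
g[-1,1] = (5 - (-6)) / (1 - (-1)) = 11/2
g[-3,-1,1] = (11/2 - (-1)) / (1 - (-3)) = 13/8

13/8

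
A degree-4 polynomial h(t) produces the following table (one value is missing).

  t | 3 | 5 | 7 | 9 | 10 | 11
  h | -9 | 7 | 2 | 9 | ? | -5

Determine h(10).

The 5 known values determine h uniquely (degree ≤ 4).
Evaluate each Lagrange basis at t = 10:
L_0(10) = (5)·(3)·(1)·(-1)/[(-2)·(-4)·(-6)·(-8)] = -5/128
L_1(10) = (7)·(3)·(1)·(-1)/[(2)·(-2)·(-4)·(-6)] = 7/32
L_2(10) = (7)·(5)·(1)·(-1)/[(4)·(2)·(-2)·(-4)] = -35/64
L_3(10) = (7)·(5)·(3)·(-1)/[(6)·(4)·(2)·(-2)] = 35/32
L_4(10) = (7)·(5)·(3)·(1)/[(8)·(6)·(4)·(2)] = 35/128
Sum: (-9)·(-5/128) + 7·(7/32) + 2·(-35/64) + 9·(35/32) + (-5)·(35/128) = 593/64

593/64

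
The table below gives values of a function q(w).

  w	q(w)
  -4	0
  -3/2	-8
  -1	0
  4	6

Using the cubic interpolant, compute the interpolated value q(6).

-3269/22

Evaluate each Lagrange basis at w = 6:
L_0(6) = (15/2)·(7)·(2)/[(-5/2)·(-3)·(-8)] = -7/4
L_1(6) = (10)·(7)·(2)/[(5/2)·(-1/2)·(-11/2)] = 224/11
L_2(6) = (10)·(15/2)·(2)/[(3)·(1/2)·(-5)] = -20
L_3(6) = (10)·(15/2)·(7)/[(8)·(11/2)·(5)] = 105/44
Sum: 0 + (-8)·(224/11) + 0 + 6·(105/44) = -3269/22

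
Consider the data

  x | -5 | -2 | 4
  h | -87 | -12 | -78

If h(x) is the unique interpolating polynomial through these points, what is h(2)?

-24

L_0(2) = (4)·(-2)/[(-3)·(-9)] = -8/27
L_1(2) = (7)·(-2)/[(3)·(-6)] = 7/9
L_2(2) = (7)·(4)/[(9)·(6)] = 14/27
Sum: (-87)·(-8/27) + (-12)·(7/9) + (-78)·(14/27) = -24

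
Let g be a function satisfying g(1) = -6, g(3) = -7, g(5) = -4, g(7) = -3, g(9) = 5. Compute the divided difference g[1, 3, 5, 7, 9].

g[1,3] = (-7 - (-6)) / (3 - 1) = -1/2
g[3,5] = (-4 - (-7)) / (5 - 3) = 3/2
g[5,7] = (-3 - (-4)) / (7 - 5) = 1/2
g[7,9] = (5 - (-3)) / (9 - 7) = 4
g[1,3,5] = (3/2 - (-1/2)) / (5 - 1) = 1/2
g[3,5,7] = (1/2 - 3/2) / (7 - 3) = -1/4
g[5,7,9] = (4 - 1/2) / (9 - 5) = 7/8
g[1,3,5,7] = (-1/4 - 1/2) / (7 - 1) = -1/8
g[3,5,7,9] = (7/8 - (-1/4)) / (9 - 3) = 3/16
g[1,3,5,7,9] = (3/16 - (-1/8)) / (9 - 1) = 5/128

5/128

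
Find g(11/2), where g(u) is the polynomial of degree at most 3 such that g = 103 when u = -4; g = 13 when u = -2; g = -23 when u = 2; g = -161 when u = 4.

Evaluate each Lagrange basis at u = 11/2:
L_0(11/2) = (15/2)·(7/2)·(3/2)/[(-2)·(-6)·(-8)] = -105/256
L_1(11/2) = (19/2)·(7/2)·(3/2)/[(2)·(-4)·(-6)] = 133/128
L_2(11/2) = (19/2)·(15/2)·(3/2)/[(6)·(4)·(-2)] = -285/128
L_3(11/2) = (19/2)·(15/2)·(7/2)/[(8)·(6)·(2)] = 665/256
Sum: 103·(-105/256) + 13·(133/128) + (-23)·(-285/128) + (-161)·(665/256) = -1583/4

-1583/4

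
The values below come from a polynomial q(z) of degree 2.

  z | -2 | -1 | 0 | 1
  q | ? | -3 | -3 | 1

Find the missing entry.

The 3 known values determine q uniquely (degree ≤ 2).
Evaluate each Lagrange basis at z = -2:
L_0(-2) = (-2)·(-3)/[(-1)·(-2)] = 3
L_1(-2) = (-1)·(-3)/[(1)·(-1)] = -3
L_2(-2) = (-1)·(-2)/[(2)·(1)] = 1
Sum: (-3)·(3) + (-3)·(-3) + 1·(1) = 1

1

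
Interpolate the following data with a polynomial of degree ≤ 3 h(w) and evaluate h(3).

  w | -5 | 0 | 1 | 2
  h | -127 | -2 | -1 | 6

25

L_0(3) = (3)·(2)·(1)/[(-5)·(-6)·(-7)] = -1/35
L_1(3) = (8)·(2)·(1)/[(5)·(-1)·(-2)] = 8/5
L_2(3) = (8)·(3)·(1)/[(6)·(1)·(-1)] = -4
L_3(3) = (8)·(3)·(2)/[(7)·(2)·(1)] = 24/7
Sum: (-127)·(-1/35) + (-2)·(8/5) + (-1)·(-4) + 6·(24/7) = 25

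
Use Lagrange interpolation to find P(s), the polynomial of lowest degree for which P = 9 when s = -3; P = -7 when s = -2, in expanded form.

P(s) = -16s - 39

Build the Lagrange basis polynomials:
L_0(s) = (s + 2) / [-1] = -s - 2
L_1(s) = (s + 3) / [1] = s + 3
P(s) = 9·L_0 + (-7)·L_1
  9·L_0(s) = -9s - 18
  (-7)·L_1(s) = -7s - 21
Adding term by term: -16s - 39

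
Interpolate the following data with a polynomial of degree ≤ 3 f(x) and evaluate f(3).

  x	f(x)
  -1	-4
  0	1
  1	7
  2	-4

-50

L_0(3) = (3)·(2)·(1)/[(-1)·(-2)·(-3)] = -1
L_1(3) = (4)·(2)·(1)/[(1)·(-1)·(-2)] = 4
L_2(3) = (4)·(3)·(1)/[(2)·(1)·(-1)] = -6
L_3(3) = (4)·(3)·(2)/[(3)·(2)·(1)] = 4
Sum: (-4)·(-1) + 1·(4) + 7·(-6) + (-4)·(4) = -50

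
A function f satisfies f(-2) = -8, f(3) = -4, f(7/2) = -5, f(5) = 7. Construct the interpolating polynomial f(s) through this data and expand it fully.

f(s) = (303/385)s^3 - (3119/770)s^2 - (507/770)s + 145/11

L_0(s) = (s - 3)(s - 7/2)(s - 5) / [-385/2] = -(2/385)s^3 + (23/385)s^2 - (86/385)s + 3/11
L_1(s) = (s + 2)(s - 7/2)(s - 5) / [5] = (1/5)s^3 - (13/10)s^2 + (1/10)s + 7
L_2(s) = (s + 2)(s - 3)(s - 5) / [-33/8] = -(8/33)s^3 + (16/11)s^2 + (8/33)s - 80/11
L_3(s) = (s + 2)(s - 3)(s - 7/2) / [21] = (1/21)s^3 - (3/14)s^2 - (5/42)s + 1
f(s) = (-8)·L_0 + (-4)·L_1 + (-5)·L_2 + 7·L_3
  (-8)·L_0(s) = (16/385)s^3 - (184/385)s^2 + (688/385)s - 24/11
  (-4)·L_1(s) = -(4/5)s^3 + (26/5)s^2 - (2/5)s - 28
  (-5)·L_2(s) = (40/33)s^3 - (80/11)s^2 - (40/33)s + 400/11
  7·L_3(s) = (1/3)s^3 - (3/2)s^2 - (5/6)s + 7
Adding term by term: (303/385)s^3 - (3119/770)s^2 - (507/770)s + 145/11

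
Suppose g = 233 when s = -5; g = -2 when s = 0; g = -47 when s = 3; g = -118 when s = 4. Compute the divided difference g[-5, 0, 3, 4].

g[-5,0] = (-2 - 233) / (0 - (-5)) = -47
g[0,3] = (-47 - (-2)) / (3 - 0) = -15
g[3,4] = (-118 - (-47)) / (4 - 3) = -71
g[-5,0,3] = (-15 - (-47)) / (3 - (-5)) = 4
g[0,3,4] = (-71 - (-15)) / (4 - 0) = -14
g[-5,0,3,4] = (-14 - 4) / (4 - (-5)) = -2

-2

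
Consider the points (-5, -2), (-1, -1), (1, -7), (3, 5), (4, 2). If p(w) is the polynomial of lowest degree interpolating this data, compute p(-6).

-6349/96

Evaluate each Lagrange basis at w = -6:
L_0(-6) = (-5)·(-7)·(-9)·(-10)/[(-4)·(-6)·(-8)·(-9)] = 175/96
L_1(-6) = (-1)·(-7)·(-9)·(-10)/[(4)·(-2)·(-4)·(-5)] = -63/16
L_2(-6) = (-1)·(-5)·(-9)·(-10)/[(6)·(2)·(-2)·(-3)] = 25/4
L_3(-6) = (-1)·(-5)·(-7)·(-10)/[(8)·(4)·(2)·(-1)] = -175/32
L_4(-6) = (-1)·(-5)·(-7)·(-9)/[(9)·(5)·(3)·(1)] = 7/3
Sum: (-2)·(175/96) + (-1)·(-63/16) + (-7)·(25/4) + 5·(-175/32) + 2·(7/3) = -6349/96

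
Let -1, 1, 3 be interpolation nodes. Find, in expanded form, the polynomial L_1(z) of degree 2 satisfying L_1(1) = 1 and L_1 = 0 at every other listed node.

L_1(z) = (z + 1)(z - 3) / [(2)·(-2)]
       = (z^2 - 2z - 3) / (-4)

L_1(z) = -(1/4)z^2 + (1/2)z + 3/4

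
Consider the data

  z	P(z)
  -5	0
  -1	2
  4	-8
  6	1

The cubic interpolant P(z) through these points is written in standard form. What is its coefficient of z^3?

76/693

The leading coefficient equals the top divided difference P[-5,-1,4,6].
P[-5,-1] = (2 - 0) / (-1 - (-5)) = 1/2
P[-1,4] = (-8 - 2) / (4 - (-1)) = -2
P[4,6] = (1 - (-8)) / (6 - 4) = 9/2
P[-5,-1,4] = (-2 - 1/2) / (4 - (-5)) = -5/18
P[-1,4,6] = (9/2 - (-2)) / (6 - (-1)) = 13/14
P[-5,-1,4,6] = (13/14 - (-5/18)) / (6 - (-5)) = 76/693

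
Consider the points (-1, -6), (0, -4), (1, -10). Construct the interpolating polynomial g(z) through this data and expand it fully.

Newton's divided differences:
g[-1,0] = (-4 - (-6)) / (0 - (-1)) = 2
g[0,1] = (-10 - (-4)) / (1 - 0) = -6
g[-1,0,1] = (-6 - 2) / (1 - (-1)) = -4
g(z) = -6 + 2·(z + 1) + (-4)·(z + 1)z
Expanding: g(z) = -4z^2 - 2z - 4

g(z) = -4z^2 - 2z - 4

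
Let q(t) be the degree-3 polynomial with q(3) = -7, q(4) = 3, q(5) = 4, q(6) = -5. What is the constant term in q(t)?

-81

Build the Lagrange basis polynomials:
L_0(t) = (t - 4)(t - 5)(t - 6) / [-6] = -(1/6)t^3 + (5/2)t^2 - (37/3)t + 20
L_1(t) = (t - 3)(t - 5)(t - 6) / [2] = (1/2)t^3 - 7t^2 + (63/2)t - 45
L_2(t) = (t - 3)(t - 4)(t - 6) / [-2] = -(1/2)t^3 + (13/2)t^2 - 27t + 36
L_3(t) = (t - 3)(t - 4)(t - 5) / [6] = (1/6)t^3 - 2t^2 + (47/6)t - 10
q(t) = (-7)·L_0 + 3·L_1 + 4·L_2 + (-5)·L_3
Only the constant term is needed; take it from each L_i and combine:
(-7)·(20) + 3·(-45) + 4·(36) + (-5)·(-10) = -81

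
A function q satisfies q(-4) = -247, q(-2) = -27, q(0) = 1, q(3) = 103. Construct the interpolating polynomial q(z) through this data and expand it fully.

L_0(z) = (z + 2)z(z - 3) / [-56] = -(1/56)z^3 + (1/56)z^2 + (3/28)z
L_1(z) = (z + 4)z(z - 3) / [20] = (1/20)z^3 + (1/20)z^2 - (3/5)z
L_2(z) = (z + 4)(z + 2)(z - 3) / [-24] = -(1/24)z^3 - (1/8)z^2 + (5/12)z + 1
L_3(z) = (z + 4)(z + 2)z / [105] = (1/105)z^3 + (2/35)z^2 + (8/105)z
q(z) = (-247)·L_0 + (-27)·L_1 + 1·L_2 + 103·L_3
  (-247)·L_0(z) = (247/56)z^3 - (247/56)z^2 - (741/28)z
  (-27)·L_1(z) = -(27/20)z^3 - (27/20)z^2 + (81/5)z
  1·L_2(z) = -(1/24)z^3 - (1/8)z^2 + (5/12)z + 1
  103·L_3(z) = (103/105)z^3 + (206/35)z^2 + (824/105)z
Adding term by term: 4z^3 - 2z + 1

q(z) = 4z^3 - 2z + 1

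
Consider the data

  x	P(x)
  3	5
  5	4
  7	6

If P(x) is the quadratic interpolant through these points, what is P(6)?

Evaluate each Lagrange basis at x = 6:
L_0(6) = (1)·(-1)/[(-2)·(-4)] = -1/8
L_1(6) = (3)·(-1)/[(2)·(-2)] = 3/4
L_2(6) = (3)·(1)/[(4)·(2)] = 3/8
Sum: 5·(-1/8) + 4·(3/4) + 6·(3/8) = 37/8

37/8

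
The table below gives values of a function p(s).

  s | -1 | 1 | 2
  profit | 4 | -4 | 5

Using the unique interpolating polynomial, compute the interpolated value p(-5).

124

L_0(-5) = (-6)·(-7)/[(-2)·(-3)] = 7
L_1(-5) = (-4)·(-7)/[(2)·(-1)] = -14
L_2(-5) = (-4)·(-6)/[(3)·(1)] = 8
Sum: 4·(7) + (-4)·(-14) + 5·(8) = 124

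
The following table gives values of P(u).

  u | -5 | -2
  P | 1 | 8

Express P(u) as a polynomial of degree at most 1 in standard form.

P(u) = (7/3)u + 38/3

Build the Lagrange basis polynomials:
L_0(u) = (u + 2) / [-3] = -(1/3)u - 2/3
L_1(u) = (u + 5) / [3] = (1/3)u + 5/3
P(u) = 1·L_0 + 8·L_1
  1·L_0(u) = -(1/3)u - 2/3
  8·L_1(u) = (8/3)u + 40/3
Adding term by term: (7/3)u + 38/3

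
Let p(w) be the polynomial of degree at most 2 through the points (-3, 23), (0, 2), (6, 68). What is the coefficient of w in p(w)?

-1

L_0(w) = w(w - 6) / [27] = (1/27)w^2 - (2/9)w
L_1(w) = (w + 3)(w - 6) / [-18] = -(1/18)w^2 + (1/6)w + 1
L_2(w) = (w + 3)w / [54] = (1/54)w^2 + (1/18)w
p(w) = 23·L_0 + 2·L_1 + 68·L_2
Only the coefficient of w is needed; take it from each L_i and combine:
23·(-2/9) + 2·(1/6) + 68·(1/18) = -1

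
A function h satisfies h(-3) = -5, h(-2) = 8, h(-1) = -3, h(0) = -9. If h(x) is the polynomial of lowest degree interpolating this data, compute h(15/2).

L_0(15/2) = (19/2)·(17/2)·(15/2)/[(-1)·(-2)·(-3)] = -1615/16
L_1(15/2) = (21/2)·(17/2)·(15/2)/[(1)·(-1)·(-2)] = 5355/16
L_2(15/2) = (21/2)·(19/2)·(15/2)/[(2)·(1)·(-1)] = -5985/16
L_3(15/2) = (21/2)·(19/2)·(17/2)/[(3)·(2)·(1)] = 2261/16
Sum: (-5)·(-1615/16) + 8·(5355/16) + (-3)·(-5985/16) + (-9)·(2261/16) = 48521/16

48521/16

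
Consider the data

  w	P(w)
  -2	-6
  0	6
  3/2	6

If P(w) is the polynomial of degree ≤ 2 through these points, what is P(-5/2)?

-78/7

Evaluate each Lagrange basis at w = -5/2:
L_0(-5/2) = (-5/2)·(-4)/[(-2)·(-7/2)] = 10/7
L_1(-5/2) = (-1/2)·(-4)/[(2)·(-3/2)] = -2/3
L_2(-5/2) = (-1/2)·(-5/2)/[(7/2)·(3/2)] = 5/21
Sum: (-6)·(10/7) + 6·(-2/3) + 6·(5/21) = -78/7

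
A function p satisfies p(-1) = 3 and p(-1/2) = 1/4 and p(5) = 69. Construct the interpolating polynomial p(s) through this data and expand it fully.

Newton's divided differences:
p[-1,-1/2] = (1/4 - 3) / (-1/2 - (-1)) = -11/2
p[-1/2,5] = (69 - 1/4) / (5 - (-1/2)) = 25/2
p[-1,-1/2,5] = (25/2 - (-11/2)) / (5 - (-1)) = 3
p(s) = 3 + (-11/2)·(s + 1) + 3·(s + 1)(s + 1/2)
Expanding: p(s) = 3s^2 - s - 1

p(s) = 3s^2 - s - 1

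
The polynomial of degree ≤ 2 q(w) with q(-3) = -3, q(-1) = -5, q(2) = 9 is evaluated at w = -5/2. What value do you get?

Using Newton's divided-difference form:
q[-3,-1] = (-5 - (-3)) / (-1 - (-3)) = -1
q[-1,2] = (9 - (-5)) / (2 - (-1)) = 14/3
q[-3,-1,2] = (14/3 - (-1)) / (2 - (-3)) = 17/15
q(-5/2) = -3 + (-1)·(1/2) + (17/15)·(1/2)·(-3/2) = -87/20

-87/20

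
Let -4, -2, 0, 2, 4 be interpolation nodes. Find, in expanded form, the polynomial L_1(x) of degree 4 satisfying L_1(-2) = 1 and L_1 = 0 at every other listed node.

L_1(x) = (x + 4)x(x - 2)(x - 4) / [(2)·(-2)·(-4)·(-6)]
       = (x^4 - 2x^3 - 16x^2 + 32x) / (-96)

L_1(x) = -(1/96)x^4 + (1/48)x^3 + (1/6)x^2 - (1/3)x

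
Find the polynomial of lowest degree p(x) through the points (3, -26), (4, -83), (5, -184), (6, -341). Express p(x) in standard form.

L_0(x) = (x - 4)(x - 5)(x - 6) / [-6] = -(1/6)x^3 + (5/2)x^2 - (37/3)x + 20
L_1(x) = (x - 3)(x - 5)(x - 6) / [2] = (1/2)x^3 - 7x^2 + (63/2)x - 45
L_2(x) = (x - 3)(x - 4)(x - 6) / [-2] = -(1/2)x^3 + (13/2)x^2 - 27x + 36
L_3(x) = (x - 3)(x - 4)(x - 5) / [6] = (1/6)x^3 - 2x^2 + (47/6)x - 10
p(x) = (-26)·L_0 + (-83)·L_1 + (-184)·L_2 + (-341)·L_3
  (-26)·L_0(x) = (13/3)x^3 - 65x^2 + (962/3)x - 520
  (-83)·L_1(x) = -(83/2)x^3 + 581x^2 - (5229/2)x + 3735
  (-184)·L_2(x) = 92x^3 - 1196x^2 + 4968x - 6624
  (-341)·L_3(x) = -(341/6)x^3 + 682x^2 - (16027/6)x + 3410
Adding term by term: -2x^3 + 2x^2 + 3x + 1

p(x) = -2x^3 + 2x^2 + 3x + 1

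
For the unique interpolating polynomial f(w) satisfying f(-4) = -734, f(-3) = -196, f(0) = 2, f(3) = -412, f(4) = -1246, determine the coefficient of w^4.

The leading coefficient equals the top divided difference f[-4,-3,0,3,4].
f[-4,-3] = (-196 - (-734)) / (-3 - (-4)) = 538
f[-3,0] = (2 - (-196)) / (0 - (-3)) = 66
f[0,3] = (-412 - 2) / (3 - 0) = -138
f[3,4] = (-1246 - (-412)) / (4 - 3) = -834
f[-4,-3,0] = (66 - 538) / (0 - (-4)) = -118
f[-3,0,3] = (-138 - 66) / (3 - (-3)) = -34
f[0,3,4] = (-834 - (-138)) / (4 - 0) = -174
f[-4,-3,0,3] = (-34 - (-118)) / (3 - (-4)) = 12
f[-3,0,3,4] = (-174 - (-34)) / (4 - (-3)) = -20
f[-4,-3,0,3,4] = (-20 - 12) / (4 - (-4)) = -4

-4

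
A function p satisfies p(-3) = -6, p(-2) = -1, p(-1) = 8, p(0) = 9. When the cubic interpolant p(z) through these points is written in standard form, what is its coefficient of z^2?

-10

L_0(z) = (z + 2)(z + 1)z / [-6] = -(1/6)z^3 - (1/2)z^2 - (1/3)z
L_1(z) = (z + 3)(z + 1)z / [2] = (1/2)z^3 + 2z^2 + (3/2)z
L_2(z) = (z + 3)(z + 2)z / [-2] = -(1/2)z^3 - (5/2)z^2 - 3z
L_3(z) = (z + 3)(z + 2)(z + 1) / [6] = (1/6)z^3 + z^2 + (11/6)z + 1
p(z) = (-6)·L_0 + (-1)·L_1 + 8·L_2 + 9·L_3
Only the coefficient of z^2 is needed; take it from each L_i and combine:
(-6)·(-1/2) + (-1)·(2) + 8·(-5/2) + 9·(1) = -10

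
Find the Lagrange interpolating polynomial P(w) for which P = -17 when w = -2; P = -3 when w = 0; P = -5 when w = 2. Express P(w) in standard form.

P(w) = -2w^2 + 3w - 3

L_0(w) = w(w - 2) / [8] = (1/8)w^2 - (1/4)w
L_1(w) = (w + 2)(w - 2) / [-4] = -(1/4)w^2 + 1
L_2(w) = (w + 2)w / [8] = (1/8)w^2 + (1/4)w
P(w) = (-17)·L_0 + (-3)·L_1 + (-5)·L_2
  (-17)·L_0(w) = -(17/8)w^2 + (17/4)w
  (-3)·L_1(w) = (3/4)w^2 - 3
  (-5)·L_2(w) = -(5/8)w^2 - (5/4)w
Adding term by term: -2w^2 + 3w - 3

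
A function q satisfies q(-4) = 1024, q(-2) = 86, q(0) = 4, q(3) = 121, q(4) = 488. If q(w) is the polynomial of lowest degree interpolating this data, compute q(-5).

2369

Evaluate each Lagrange basis at w = -5:
L_0(-5) = (-3)·(-5)·(-8)·(-9)/[(-2)·(-4)·(-7)·(-8)] = 135/56
L_1(-5) = (-1)·(-5)·(-8)·(-9)/[(2)·(-2)·(-5)·(-6)] = -3
L_2(-5) = (-1)·(-3)·(-8)·(-9)/[(4)·(2)·(-3)·(-4)] = 9/4
L_3(-5) = (-1)·(-3)·(-5)·(-9)/[(7)·(5)·(3)·(-1)] = -9/7
L_4(-5) = (-1)·(-3)·(-5)·(-8)/[(8)·(6)·(4)·(1)] = 5/8
Sum: 1024·(135/56) + 86·(-3) + 4·(9/4) + 121·(-9/7) + 488·(5/8) = 2369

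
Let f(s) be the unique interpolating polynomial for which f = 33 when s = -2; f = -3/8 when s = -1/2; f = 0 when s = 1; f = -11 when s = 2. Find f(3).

Evaluate each Lagrange basis at s = 3:
L_0(3) = (7/2)·(2)·(1)/[(-3/2)·(-3)·(-4)] = -7/18
L_1(3) = (5)·(2)·(1)/[(3/2)·(-3/2)·(-5/2)] = 16/9
L_2(3) = (5)·(7/2)·(1)/[(3)·(3/2)·(-1)] = -35/9
L_3(3) = (5)·(7/2)·(2)/[(4)·(5/2)·(1)] = 7/2
Sum: 33·(-7/18) + (-3/8)·(16/9) + 0 + (-11)·(7/2) = -52

-52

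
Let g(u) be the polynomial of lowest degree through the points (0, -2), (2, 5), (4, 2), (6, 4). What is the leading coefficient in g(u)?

5/16

The leading coefficient equals the top divided difference g[0,2,4,6].
g[0,2] = (5 - (-2)) / (2 - 0) = 7/2
g[2,4] = (2 - 5) / (4 - 2) = -3/2
g[4,6] = (4 - 2) / (6 - 4) = 1
g[0,2,4] = (-3/2 - 7/2) / (4 - 0) = -5/4
g[2,4,6] = (1 - (-3/2)) / (6 - 2) = 5/8
g[0,2,4,6] = (5/8 - (-5/4)) / (6 - 0) = 5/16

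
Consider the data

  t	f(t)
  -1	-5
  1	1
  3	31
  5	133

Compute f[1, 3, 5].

f[1,3] = (31 - 1) / (3 - 1) = 15
f[3,5] = (133 - 31) / (5 - 3) = 51
f[1,3,5] = (51 - 15) / (5 - 1) = 9

9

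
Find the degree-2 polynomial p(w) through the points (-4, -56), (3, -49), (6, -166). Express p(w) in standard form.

p(w) = -4w^2 - 3w - 4

Build the Lagrange basis polynomials:
L_0(w) = (w - 3)(w - 6) / [70] = (1/70)w^2 - (9/70)w + 9/35
L_1(w) = (w + 4)(w - 6) / [-21] = -(1/21)w^2 + (2/21)w + 8/7
L_2(w) = (w + 4)(w - 3) / [30] = (1/30)w^2 + (1/30)w - 2/5
p(w) = (-56)·L_0 + (-49)·L_1 + (-166)·L_2
  (-56)·L_0(w) = -(4/5)w^2 + (36/5)w - 72/5
  (-49)·L_1(w) = (7/3)w^2 - (14/3)w - 56
  (-166)·L_2(w) = -(83/15)w^2 - (83/15)w + 332/5
Adding term by term: -4w^2 - 3w - 4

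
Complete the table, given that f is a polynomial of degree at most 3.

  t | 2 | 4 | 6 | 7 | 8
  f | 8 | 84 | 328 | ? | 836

The 4 known values determine f uniquely (degree ≤ 3).
L_0(7) = (3)·(1)·(-1)/[(-2)·(-4)·(-6)] = 1/16
L_1(7) = (5)·(1)·(-1)/[(2)·(-2)·(-4)] = -5/16
L_2(7) = (5)·(3)·(-1)/[(4)·(2)·(-2)] = 15/16
L_3(7) = (5)·(3)·(1)/[(6)·(4)·(2)] = 5/16
Sum: 8·(1/16) + 84·(-5/16) + 328·(15/16) + 836·(5/16) = 543

543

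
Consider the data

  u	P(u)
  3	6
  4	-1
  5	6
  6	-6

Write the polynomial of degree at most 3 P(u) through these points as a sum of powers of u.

P(u) = -(11/2)u^3 + 73u^2 - (629/2)u + 441

Newton's divided differences:
P[3,4] = (-1 - 6) / (4 - 3) = -7
P[4,5] = (6 - (-1)) / (5 - 4) = 7
P[5,6] = (-6 - 6) / (6 - 5) = -12
P[3,4,5] = (7 - (-7)) / (5 - 3) = 7
P[4,5,6] = (-12 - 7) / (6 - 4) = -19/2
P[3,4,5,6] = (-19/2 - 7) / (6 - 3) = -11/2
P(u) = 6 + (-7)·(u - 3) + 7·(u - 3)(u - 4) + (-11/2)·(u - 3)(u - 4)(u - 5)
Expanding: P(u) = -(11/2)u^3 + 73u^2 - (629/2)u + 441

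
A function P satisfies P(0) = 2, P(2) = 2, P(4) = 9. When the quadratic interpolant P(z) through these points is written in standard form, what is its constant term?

2

Build the Lagrange basis polynomials:
L_0(z) = (z - 2)(z - 4) / [8] = (1/8)z^2 - (3/4)z + 1
L_1(z) = z(z - 4) / [-4] = -(1/4)z^2 + z
L_2(z) = z(z - 2) / [8] = (1/8)z^2 - (1/4)z
P(z) = 2·L_0 + 2·L_1 + 9·L_2
Only the constant term is needed; take it from each L_i and combine:
2·(1) + 2·(0) + 9·(0) = 2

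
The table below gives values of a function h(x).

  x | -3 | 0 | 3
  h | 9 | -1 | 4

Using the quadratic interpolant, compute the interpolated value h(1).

-1

Evaluate each Lagrange basis at x = 1:
L_0(1) = (1)·(-2)/[(-3)·(-6)] = -1/9
L_1(1) = (4)·(-2)/[(3)·(-3)] = 8/9
L_2(1) = (4)·(1)/[(6)·(3)] = 2/9
Sum: 9·(-1/9) + (-1)·(8/9) + 4·(2/9) = -1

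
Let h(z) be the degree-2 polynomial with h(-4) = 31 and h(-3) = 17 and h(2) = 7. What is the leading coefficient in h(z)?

Build the Lagrange basis polynomials:
L_0(z) = (z + 3)(z - 2) / [6] = (1/6)z^2 + (1/6)z - 1
L_1(z) = (z + 4)(z - 2) / [-5] = -(1/5)z^2 - (2/5)z + 8/5
L_2(z) = (z + 4)(z + 3) / [30] = (1/30)z^2 + (7/30)z + 2/5
h(z) = 31·L_0 + 17·L_1 + 7·L_2
Only the coefficient of z^2 is needed; take it from each L_i and combine:
31·(1/6) + 17·(-1/5) + 7·(1/30) = 2

2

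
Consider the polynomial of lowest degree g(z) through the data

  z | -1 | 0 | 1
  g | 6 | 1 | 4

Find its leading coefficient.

The leading coefficient equals the top divided difference g[-1,0,1].
g[-1,0] = (1 - 6) / (0 - (-1)) = -5
g[0,1] = (4 - 1) / (1 - 0) = 3
g[-1,0,1] = (3 - (-5)) / (1 - (-1)) = 4

4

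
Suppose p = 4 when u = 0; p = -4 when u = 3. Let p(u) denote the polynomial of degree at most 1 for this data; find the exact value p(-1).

L_0(-1) = (-4)/[(-3)] = 4/3
L_1(-1) = (-1)/[(3)] = -1/3
Sum: 4·(4/3) + (-4)·(-1/3) = 20/3

20/3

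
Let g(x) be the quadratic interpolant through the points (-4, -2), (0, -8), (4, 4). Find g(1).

-107/16

Evaluate each Lagrange basis at x = 1:
L_0(1) = (1)·(-3)/[(-4)·(-8)] = -3/32
L_1(1) = (5)·(-3)/[(4)·(-4)] = 15/16
L_2(1) = (5)·(1)/[(8)·(4)] = 5/32
Sum: (-2)·(-3/32) + (-8)·(15/16) + 4·(5/32) = -107/16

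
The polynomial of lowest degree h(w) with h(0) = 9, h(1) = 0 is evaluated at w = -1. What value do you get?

18

L_0(-1) = (-2)/[(-1)] = 2
L_1(-1) = (-1)/[(1)] = -1
Sum: 9·(2) + 0 = 18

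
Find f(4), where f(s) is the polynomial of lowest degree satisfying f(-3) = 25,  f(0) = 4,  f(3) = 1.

Evaluate each Lagrange basis at s = 4:
L_0(4) = (4)·(1)/[(-3)·(-6)] = 2/9
L_1(4) = (7)·(1)/[(3)·(-3)] = -7/9
L_2(4) = (7)·(4)/[(6)·(3)] = 14/9
Sum: 25·(2/9) + 4·(-7/9) + 1·(14/9) = 4

4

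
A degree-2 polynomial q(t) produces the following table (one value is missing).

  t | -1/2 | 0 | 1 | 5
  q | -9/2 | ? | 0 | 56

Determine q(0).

The 3 known values determine q uniquely (degree ≤ 2).
L_0(0) = (-1)·(-5)/[(-3/2)·(-11/2)] = 20/33
L_1(0) = (1/2)·(-5)/[(3/2)·(-4)] = 5/12
L_2(0) = (1/2)·(-1)/[(11/2)·(4)] = -1/44
Sum: (-9/2)·(20/33) + 0 + 56·(-1/44) = -4

-4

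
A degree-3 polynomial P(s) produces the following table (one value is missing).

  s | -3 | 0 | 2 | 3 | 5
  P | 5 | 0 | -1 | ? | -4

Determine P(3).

The 4 known values determine P uniquely (degree ≤ 3).
Evaluate each Lagrange basis at s = 3:
L_0(3) = (3)·(1)·(-2)/[(-3)·(-5)·(-8)] = 1/20
L_1(3) = (6)·(1)·(-2)/[(3)·(-2)·(-5)] = -2/5
L_2(3) = (6)·(3)·(-2)/[(5)·(2)·(-3)] = 6/5
L_3(3) = (6)·(3)·(1)/[(8)·(5)·(3)] = 3/20
Sum: 5·(1/20) + 0 + (-1)·(6/5) + (-4)·(3/20) = -31/20

-31/20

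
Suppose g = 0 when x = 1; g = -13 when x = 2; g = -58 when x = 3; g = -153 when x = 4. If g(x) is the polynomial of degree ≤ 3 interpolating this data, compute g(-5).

Using Newton's divided-difference form:
g[1,2] = (-13 - 0) / (2 - 1) = -13
g[2,3] = (-58 - (-13)) / (3 - 2) = -45
g[3,4] = (-153 - (-58)) / (4 - 3) = -95
g[1,2,3] = (-45 - (-13)) / (3 - 1) = -16
g[2,3,4] = (-95 - (-45)) / (4 - 2) = -25
g[1,2,3,4] = (-25 - (-16)) / (4 - 1) = -3
g(-5) = 0 + (-13)·(-6) + (-16)·(-6)·(-7) + (-3)·(-6)·(-7)·(-8) = 414

414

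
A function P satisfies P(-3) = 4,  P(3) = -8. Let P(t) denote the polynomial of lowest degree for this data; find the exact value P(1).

Evaluate each Lagrange basis at t = 1:
L_0(1) = (-2)/[(-6)] = 1/3
L_1(1) = (4)/[(6)] = 2/3
Sum: 4·(1/3) + (-8)·(2/3) = -4

-4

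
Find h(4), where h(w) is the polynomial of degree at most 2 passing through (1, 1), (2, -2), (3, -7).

L_0(4) = (2)·(1)/[(-1)·(-2)] = 1
L_1(4) = (3)·(1)/[(1)·(-1)] = -3
L_2(4) = (3)·(2)/[(2)·(1)] = 3
Sum: 1·(1) + (-2)·(-3) + (-7)·(3) = -14

-14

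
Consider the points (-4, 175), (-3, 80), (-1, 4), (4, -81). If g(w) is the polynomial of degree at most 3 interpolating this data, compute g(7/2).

-50

Evaluate each Lagrange basis at w = 7/2:
L_0(7/2) = (13/2)·(9/2)·(-1/2)/[(-1)·(-3)·(-8)] = 39/64
L_1(7/2) = (15/2)·(9/2)·(-1/2)/[(1)·(-2)·(-7)] = -135/112
L_2(7/2) = (15/2)·(13/2)·(-1/2)/[(3)·(2)·(-5)] = 13/16
L_3(7/2) = (15/2)·(13/2)·(9/2)/[(8)·(7)·(5)] = 351/448
Sum: 175·(39/64) + 80·(-135/112) + 4·(13/16) + (-81)·(351/448) = -50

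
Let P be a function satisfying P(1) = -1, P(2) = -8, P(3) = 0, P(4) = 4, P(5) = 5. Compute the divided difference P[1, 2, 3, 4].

-19/6

P[1,2] = (-8 - (-1)) / (2 - 1) = -7
P[2,3] = (0 - (-8)) / (3 - 2) = 8
P[3,4] = (4 - 0) / (4 - 3) = 4
P[1,2,3] = (8 - (-7)) / (3 - 1) = 15/2
P[2,3,4] = (4 - 8) / (4 - 2) = -2
P[1,2,3,4] = (-2 - 15/2) / (4 - 1) = -19/6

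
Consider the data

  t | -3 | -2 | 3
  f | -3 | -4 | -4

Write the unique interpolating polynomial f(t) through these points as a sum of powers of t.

f(t) = (1/6)t^2 - (1/6)t - 5

Build the Lagrange basis polynomials:
L_0(t) = (t + 2)(t - 3) / [6] = (1/6)t^2 - (1/6)t - 1
L_1(t) = (t + 3)(t - 3) / [-5] = -(1/5)t^2 + 9/5
L_2(t) = (t + 3)(t + 2) / [30] = (1/30)t^2 + (1/6)t + 1/5
f(t) = (-3)·L_0 + (-4)·L_1 + (-4)·L_2
  (-3)·L_0(t) = -(1/2)t^2 + (1/2)t + 3
  (-4)·L_1(t) = (4/5)t^2 - 36/5
  (-4)·L_2(t) = -(2/15)t^2 - (2/3)t - 4/5
Adding term by term: (1/6)t^2 - (1/6)t - 5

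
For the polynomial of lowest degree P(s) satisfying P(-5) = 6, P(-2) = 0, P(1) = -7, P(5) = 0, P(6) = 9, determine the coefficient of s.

L_0(s) = (s + 2)(s - 1)(s - 5)(s - 6) / [1980] = (1/1980)s^4 - (1/198)s^3 + (17/1980)s^2 + (13/495)s - 1/33
L_1(s) = (s + 5)(s - 1)(s - 5)(s - 6) / [-504] = -(1/504)s^4 + (1/72)s^3 + (19/504)s^2 - (25/72)s + 25/84
L_2(s) = (s + 5)(s + 2)(s - 5)(s - 6) / [360] = (1/360)s^4 - (1/90)s^3 - (37/360)s^2 + (5/18)s + 5/6
L_3(s) = (s + 5)(s + 2)(s - 1)(s - 6) / [-280] = -(1/280)s^4 + (33/280)s^2 + (1/10)s - 3/14
L_4(s) = (s + 5)(s + 2)(s - 1)(s - 5) / [440] = (1/440)s^4 + (1/440)s^3 - (27/440)s^2 - (5/88)s + 5/44
P(s) = 6·L_0 + 0·L_1 + (-7)·L_2 + 0·L_3 + 9·L_4
Only the coefficient of s is needed; take it from each L_i and combine:
6·(13/495) + 0·(-25/72) + (-7)·(5/18) + 0·(1/10) + 9·(-5/88) = -9101/3960

-9101/3960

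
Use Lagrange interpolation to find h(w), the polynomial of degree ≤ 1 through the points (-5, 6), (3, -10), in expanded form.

h(w) = -2w - 4

Build the Lagrange basis polynomials:
L_0(w) = (w - 3) / [-8] = -(1/8)w + 3/8
L_1(w) = (w + 5) / [8] = (1/8)w + 5/8
h(w) = 6·L_0 + (-10)·L_1
  6·L_0(w) = -(3/4)w + 9/4
  (-10)·L_1(w) = -(5/4)w - 25/4
Adding term by term: -2w - 4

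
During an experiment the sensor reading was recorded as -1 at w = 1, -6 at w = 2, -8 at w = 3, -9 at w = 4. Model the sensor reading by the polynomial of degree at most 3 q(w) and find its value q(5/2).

-29/4

Evaluate each Lagrange basis at w = 5/2:
L_0(5/2) = (1/2)·(-1/2)·(-3/2)/[(-1)·(-2)·(-3)] = -1/16
L_1(5/2) = (3/2)·(-1/2)·(-3/2)/[(1)·(-1)·(-2)] = 9/16
L_2(5/2) = (3/2)·(1/2)·(-3/2)/[(2)·(1)·(-1)] = 9/16
L_3(5/2) = (3/2)·(1/2)·(-1/2)/[(3)·(2)·(1)] = -1/16
Sum: (-1)·(-1/16) + (-6)·(9/16) + (-8)·(9/16) + (-9)·(-1/16) = -29/4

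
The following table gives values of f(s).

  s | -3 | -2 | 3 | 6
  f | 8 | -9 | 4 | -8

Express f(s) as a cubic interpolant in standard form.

Build the Lagrange basis polynomials:
L_0(s) = (s + 2)(s - 3)(s - 6) / [-54] = -(1/54)s^3 + (7/54)s^2 - 2/3
L_1(s) = (s + 3)(s - 3)(s - 6) / [40] = (1/40)s^3 - (3/20)s^2 - (9/40)s + 27/20
L_2(s) = (s + 3)(s + 2)(s - 6) / [-90] = -(1/90)s^3 + (1/90)s^2 + (4/15)s + 2/5
L_3(s) = (s + 3)(s + 2)(s - 3) / [216] = (1/216)s^3 + (1/108)s^2 - (1/24)s - 1/12
f(s) = 8·L_0 + (-9)·L_1 + 4·L_2 + (-8)·L_3
  8·L_0(s) = -(4/27)s^3 + (28/27)s^2 - 16/3
  (-9)·L_1(s) = -(9/40)s^3 + (27/20)s^2 + (81/40)s - 243/20
  4·L_2(s) = -(2/45)s^3 + (2/45)s^2 + (16/15)s + 8/5
  (-8)·L_3(s) = -(1/27)s^3 - (2/27)s^2 + (1/3)s + 2/3
Adding term by term: -(491/1080)s^3 + (1273/540)s^2 + (137/40)s - 913/60

f(s) = -(491/1080)s^3 + (1273/540)s^2 + (137/40)s - 913/60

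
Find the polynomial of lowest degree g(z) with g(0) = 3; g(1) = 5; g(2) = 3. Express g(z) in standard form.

L_0(z) = (z - 1)(z - 2) / [2] = (1/2)z^2 - (3/2)z + 1
L_1(z) = z(z - 2) / [-1] = -z^2 + 2z
L_2(z) = z(z - 1) / [2] = (1/2)z^2 - (1/2)z
g(z) = 3·L_0 + 5·L_1 + 3·L_2
  3·L_0(z) = (3/2)z^2 - (9/2)z + 3
  5·L_1(z) = -5z^2 + 10z
  3·L_2(z) = (3/2)z^2 - (3/2)z
Adding term by term: -2z^2 + 4z + 3

g(z) = -2z^2 + 4z + 3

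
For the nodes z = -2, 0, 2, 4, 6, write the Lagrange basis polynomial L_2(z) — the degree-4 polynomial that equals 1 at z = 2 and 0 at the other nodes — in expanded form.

L_2(z) = (1/64)z^4 - (1/8)z^3 + (1/16)z^2 + (3/4)z

L_2(z) = (z + 2)z(z - 4)(z - 6) / [(4)·(2)·(-2)·(-4)]
       = (z^4 - 8z^3 + 4z^2 + 48z) / (64)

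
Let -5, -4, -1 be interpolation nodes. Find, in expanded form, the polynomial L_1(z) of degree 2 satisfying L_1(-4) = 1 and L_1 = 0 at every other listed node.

L_1(z) = (z + 5)(z + 1) / [(1)·(-3)]
       = (z^2 + 6z + 5) / (-3)

L_1(z) = -(1/3)z^2 - 2z - 5/3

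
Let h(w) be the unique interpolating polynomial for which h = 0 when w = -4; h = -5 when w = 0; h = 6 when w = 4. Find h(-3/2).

Evaluate each Lagrange basis at w = -3/2:
L_0(-3/2) = (-3/2)·(-11/2)/[(-4)·(-8)] = 33/128
L_1(-3/2) = (5/2)·(-11/2)/[(4)·(-4)] = 55/64
L_2(-3/2) = (5/2)·(-3/2)/[(8)·(4)] = -15/128
Sum: 0 + (-5)·(55/64) + 6·(-15/128) = -5

-5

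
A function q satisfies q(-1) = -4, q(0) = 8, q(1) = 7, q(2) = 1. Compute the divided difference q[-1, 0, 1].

q[-1,0] = (8 - (-4)) / (0 - (-1)) = 12
q[0,1] = (7 - 8) / (1 - 0) = -1
q[-1,0,1] = (-1 - 12) / (1 - (-1)) = -13/2

-13/2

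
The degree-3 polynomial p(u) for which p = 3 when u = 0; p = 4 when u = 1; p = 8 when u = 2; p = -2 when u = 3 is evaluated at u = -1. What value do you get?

22

Evaluate each Lagrange basis at u = -1:
L_0(-1) = (-2)·(-3)·(-4)/[(-1)·(-2)·(-3)] = 4
L_1(-1) = (-1)·(-3)·(-4)/[(1)·(-1)·(-2)] = -6
L_2(-1) = (-1)·(-2)·(-4)/[(2)·(1)·(-1)] = 4
L_3(-1) = (-1)·(-2)·(-3)/[(3)·(2)·(1)] = -1
Sum: 3·(4) + 4·(-6) + 8·(4) + (-2)·(-1) = 22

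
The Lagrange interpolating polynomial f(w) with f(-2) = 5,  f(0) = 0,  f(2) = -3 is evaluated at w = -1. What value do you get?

9/4

L_0(-1) = (-1)·(-3)/[(-2)·(-4)] = 3/8
L_1(-1) = (1)·(-3)/[(2)·(-2)] = 3/4
L_2(-1) = (1)·(-1)/[(4)·(2)] = -1/8
Sum: 5·(3/8) + 0 + (-3)·(-1/8) = 9/4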